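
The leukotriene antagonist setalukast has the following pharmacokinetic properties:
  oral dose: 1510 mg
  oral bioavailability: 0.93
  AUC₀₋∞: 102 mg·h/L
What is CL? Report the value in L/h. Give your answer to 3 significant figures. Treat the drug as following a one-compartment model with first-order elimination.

13.8 L/h

CL = F·Dose / AUC = 0.93 × 1510 / 102 = 13.77 L/h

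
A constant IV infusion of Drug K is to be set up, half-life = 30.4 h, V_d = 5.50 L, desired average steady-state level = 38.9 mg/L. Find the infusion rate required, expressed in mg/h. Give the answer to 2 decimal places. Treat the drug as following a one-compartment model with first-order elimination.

k = ln2 / t½ = 0.693147 / 30.4 = 0.02280 h⁻¹
CL = k × Vd = 0.02280 × 5.50 = 0.1254 L/h
At steady state, infusion rate R₀ = Css × CL = 38.9 × 0.1254 = 4.878 mg/h

4.88 mg/h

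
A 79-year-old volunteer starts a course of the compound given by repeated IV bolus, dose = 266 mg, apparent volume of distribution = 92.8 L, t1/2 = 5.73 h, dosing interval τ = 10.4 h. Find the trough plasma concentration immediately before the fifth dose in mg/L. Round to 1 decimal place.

1.1 mg/L

C₀ per dose = Dose / Vd = 266 / 92.8 = 2.866 mg/L
k = ln2 / t½ = 0.693147 / 5.73 = 0.1210 h⁻¹
Fraction remaining after one interval: r = e^(−kτ) = e^(−0.1210 × 10.4) = 0.2841
Before dose 5, 4 doses have been given (aged 1τ, 2τ, 3τ, 4τ).
C_trough = C₀ × (r + r² + … + r^4) = C₀ × r(1−r^4)/(1−r)
        = 2.866 × 0.2841 × (1 − 0.006515) / (1 − 0.2841) = 1.130 mg/L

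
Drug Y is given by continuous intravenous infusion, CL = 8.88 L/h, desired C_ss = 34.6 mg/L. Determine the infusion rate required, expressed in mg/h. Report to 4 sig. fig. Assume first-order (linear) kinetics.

At steady state, infusion rate R₀ = Css × CL = 34.6 × 8.880 = 307.2 mg/h

307.2 mg/h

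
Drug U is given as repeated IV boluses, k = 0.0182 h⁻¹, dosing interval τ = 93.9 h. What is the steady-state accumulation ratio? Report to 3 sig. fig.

e^(−kτ) = e^(−0.01820 × 93.9) = 0.1811
Accumulation ratio R = 1 / (1 − e^(−kτ)) = 1 / (1 − 0.1811) = 1.221

1.22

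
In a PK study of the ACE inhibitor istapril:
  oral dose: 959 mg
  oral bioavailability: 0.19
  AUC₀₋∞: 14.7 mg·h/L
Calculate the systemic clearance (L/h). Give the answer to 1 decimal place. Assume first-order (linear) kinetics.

12.4 L/h

CL = F·Dose / AUC = 0.19 × 959 / 14.7 = 12.40 L/h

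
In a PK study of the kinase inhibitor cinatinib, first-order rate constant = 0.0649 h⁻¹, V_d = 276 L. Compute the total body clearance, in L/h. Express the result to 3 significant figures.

17.9 L/h

CL = k × Vd = 0.0649 × 276 = 17.91 L/h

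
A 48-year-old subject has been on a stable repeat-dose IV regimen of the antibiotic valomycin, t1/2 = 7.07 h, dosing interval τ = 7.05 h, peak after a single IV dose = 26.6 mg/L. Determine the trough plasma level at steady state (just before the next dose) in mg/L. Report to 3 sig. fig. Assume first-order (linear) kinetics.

26.7 mg/L

k = ln2 / t½ = 0.693147 / 7.07 = 0.09804 h⁻¹
e^(−kτ) = e^(−0.09804 × 7.05) = 0.5010
Accumulation ratio R = 1 / (1 − e^(−kτ)) = 1 / (1 − 0.5010) = 2.004
Steady-state trough = C₀ × R × e^(−kτ) = 26.6 × 2.004 × 0.5010 = 26.71 mg/L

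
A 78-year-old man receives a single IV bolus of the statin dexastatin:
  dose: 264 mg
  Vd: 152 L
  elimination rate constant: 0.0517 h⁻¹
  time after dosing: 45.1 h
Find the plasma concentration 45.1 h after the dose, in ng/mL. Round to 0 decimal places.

169 ng/mL

C₀ = Dose / Vd = 264.0 / 152 = 1.737 mg/L
C = C₀ · e^(−k·t) = 1.737 × e^(−0.05170 × 45.1)
  = 1.737 × 0.09713 = 0.1687 mg/L
Convert: 0.1687 mg/L × 1000 = 168.7 ng/mL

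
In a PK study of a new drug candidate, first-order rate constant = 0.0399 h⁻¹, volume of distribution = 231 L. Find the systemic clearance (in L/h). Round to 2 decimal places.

9.22 L/h

CL = k × Vd = 0.0399 × 231 = 9.217 L/h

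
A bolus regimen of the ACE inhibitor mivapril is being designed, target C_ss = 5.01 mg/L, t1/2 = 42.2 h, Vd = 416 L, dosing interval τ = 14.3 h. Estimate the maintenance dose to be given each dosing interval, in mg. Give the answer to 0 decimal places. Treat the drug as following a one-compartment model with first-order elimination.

490 mg

k = ln2 / t½ = 0.693147 / 42.2 = 0.01643 h⁻¹
CL = k × Vd = 0.01643 × 416 = 6.835 L/h
At steady state, Dose/τ = Css × CL.
Dose = Css × CL × τ = 5.01 × 6.835 × 14.3 = 489.7 mg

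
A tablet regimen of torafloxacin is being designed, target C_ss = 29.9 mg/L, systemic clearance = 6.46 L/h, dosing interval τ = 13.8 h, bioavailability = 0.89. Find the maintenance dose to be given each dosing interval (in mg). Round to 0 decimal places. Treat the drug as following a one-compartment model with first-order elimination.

At steady state, F × (Dose/τ) = Css × CL.
Dose = Css × CL × τ / F = 29.9 × 6.460 × 13.8 / 0.89 = 2995 mg

2995 mg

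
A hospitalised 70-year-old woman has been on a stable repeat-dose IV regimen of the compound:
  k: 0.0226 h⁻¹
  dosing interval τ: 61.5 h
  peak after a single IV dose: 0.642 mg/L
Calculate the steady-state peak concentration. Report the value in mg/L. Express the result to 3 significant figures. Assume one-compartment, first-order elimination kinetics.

0.855 mg/L

e^(−kτ) = e^(−0.02260 × 61.5) = 0.2491
Accumulation ratio R = 1 / (1 − e^(−kτ)) = 1 / (1 − 0.2491) = 1.332
Steady-state peak = C₀ × R = 0.642 × 1.332 = 0.8551 mg/L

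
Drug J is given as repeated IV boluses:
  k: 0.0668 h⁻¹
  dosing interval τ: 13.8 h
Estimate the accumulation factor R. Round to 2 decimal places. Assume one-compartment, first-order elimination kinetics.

e^(−kτ) = e^(−0.06680 × 13.8) = 0.3978
Accumulation ratio R = 1 / (1 − e^(−kτ)) = 1 / (1 − 0.3978) = 1.661

1.66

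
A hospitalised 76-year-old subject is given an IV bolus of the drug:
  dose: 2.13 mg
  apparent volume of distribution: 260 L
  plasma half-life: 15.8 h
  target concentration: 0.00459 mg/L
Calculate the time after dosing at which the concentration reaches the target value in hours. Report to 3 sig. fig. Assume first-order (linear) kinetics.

13.2 h

C₀ = Dose / Vd = 2.130 / 260 = 0.008192 mg/L
k = ln2 / t½ = 0.693147 / 15.8 = 0.04387 h⁻¹
t = ln(C₀ / C) / k = ln(0.008192 / 0.00459) / 0.04387
  = ln(1.785) / 0.04387 = 0.5794 / 0.04387 = 13.21 h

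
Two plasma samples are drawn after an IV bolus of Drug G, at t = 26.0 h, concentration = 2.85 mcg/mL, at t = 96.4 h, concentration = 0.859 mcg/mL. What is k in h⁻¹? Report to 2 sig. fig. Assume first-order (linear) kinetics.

k = ln(C₁/C₂) / (t₂ − t₁) = ln(2.85/0.859) / (96.4 − 26.0)
  = 1.199 / 70.40 = 0.01703 h⁻¹

0.017 h⁻¹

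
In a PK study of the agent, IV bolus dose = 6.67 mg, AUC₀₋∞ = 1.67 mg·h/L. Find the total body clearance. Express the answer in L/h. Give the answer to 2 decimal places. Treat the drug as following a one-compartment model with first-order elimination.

CL = Dose / AUC = 6.67 / 1.67 = 3.994 L/h

3.99 L/h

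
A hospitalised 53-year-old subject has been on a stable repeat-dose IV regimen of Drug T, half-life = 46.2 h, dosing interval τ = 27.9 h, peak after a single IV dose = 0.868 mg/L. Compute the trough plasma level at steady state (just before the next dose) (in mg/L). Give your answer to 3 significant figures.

1.67 mg/L

k = ln2 / t½ = 0.693147 / 46.2 = 0.01500 h⁻¹
e^(−kτ) = e^(−0.01500 × 27.9) = 0.6580
Accumulation ratio R = 1 / (1 − e^(−kτ)) = 1 / (1 − 0.6580) = 2.924
Steady-state trough = C₀ × R × e^(−kτ) = 0.868 × 2.924 × 0.6580 = 1.670 mg/L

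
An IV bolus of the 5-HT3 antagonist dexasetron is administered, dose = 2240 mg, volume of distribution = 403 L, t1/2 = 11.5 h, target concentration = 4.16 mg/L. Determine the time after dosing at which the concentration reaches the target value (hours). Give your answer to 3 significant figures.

4.81 h

C₀ = Dose / Vd = 2240 / 403 = 5.558 mg/L
k = ln2 / t½ = 0.693147 / 11.5 = 0.06027 h⁻¹
t = ln(C₀ / C) / k = ln(5.558 / 4.16) / 0.06027
  = ln(1.336) / 0.06027 = 0.2897 / 0.06027 = 4.807 h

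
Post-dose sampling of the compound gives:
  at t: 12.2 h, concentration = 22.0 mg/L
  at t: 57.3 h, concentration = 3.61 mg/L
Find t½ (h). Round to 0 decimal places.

k = ln(C₁/C₂) / (t₂ − t₁) = ln(22.0/3.61) / (57.3 − 12.2)
  = 1.807 / 45.10 = 0.04007 h⁻¹
t½ = ln2 / k = 0.693147 / 0.04007 = 17.30 h

17 h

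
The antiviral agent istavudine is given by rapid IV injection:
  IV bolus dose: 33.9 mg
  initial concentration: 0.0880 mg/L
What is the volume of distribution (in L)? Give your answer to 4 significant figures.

385.2 L

Vd = Dose / C₀ = 33.90 / 0.0880 = 385.2 L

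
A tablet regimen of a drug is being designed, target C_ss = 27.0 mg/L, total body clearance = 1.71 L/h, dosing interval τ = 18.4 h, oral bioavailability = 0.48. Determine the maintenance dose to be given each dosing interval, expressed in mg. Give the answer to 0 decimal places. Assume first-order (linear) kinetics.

At steady state, F × (Dose/τ) = Css × CL.
Dose = Css × CL × τ / F = 27.0 × 1.710 × 18.4 / 0.48 = 1770 mg

1770 mg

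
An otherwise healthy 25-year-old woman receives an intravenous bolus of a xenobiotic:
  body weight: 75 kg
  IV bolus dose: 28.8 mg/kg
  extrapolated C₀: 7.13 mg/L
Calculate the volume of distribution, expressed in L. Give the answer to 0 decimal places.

Dose = 28.8 × 75 = 2160 mg
Vd = Dose / C₀ = 2160 / 7.13 = 302.9 L

303 L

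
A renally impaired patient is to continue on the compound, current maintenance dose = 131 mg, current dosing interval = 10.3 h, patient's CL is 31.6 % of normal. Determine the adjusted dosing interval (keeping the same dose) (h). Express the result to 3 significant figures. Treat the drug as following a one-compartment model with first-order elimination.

To keep the same average steady-state level, dosing rate must scale with clearance.
CL ratio = 31.6 / 100 = 0.3160
New interval (same dose) = 10.3 / 0.3160 = 32.59 h

32.6 h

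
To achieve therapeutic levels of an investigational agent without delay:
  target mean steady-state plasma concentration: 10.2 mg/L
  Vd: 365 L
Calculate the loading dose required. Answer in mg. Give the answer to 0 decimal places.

3723 mg

LD = Css × Vd = 10.2 × 365 = 3723 mg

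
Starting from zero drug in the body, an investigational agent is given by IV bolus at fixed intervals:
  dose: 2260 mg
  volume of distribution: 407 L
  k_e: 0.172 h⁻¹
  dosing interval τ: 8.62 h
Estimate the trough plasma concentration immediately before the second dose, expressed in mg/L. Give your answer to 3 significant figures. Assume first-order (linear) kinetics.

C₀ per dose = Dose / Vd = 2260 / 407 = 5.553 mg/L
Fraction remaining after one interval: r = e^(−kτ) = e^(−0.1720 × 8.62) = 0.2270
Before dose 2, 1 dose has been given (aged 1τ).
C_trough = C₀ × r = 5.553 × 0.2270 = 1.261 mg/L

1.26 mg/L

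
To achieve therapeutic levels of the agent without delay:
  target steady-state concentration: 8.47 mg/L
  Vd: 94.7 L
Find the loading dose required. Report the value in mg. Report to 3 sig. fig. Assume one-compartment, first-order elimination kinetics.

LD = Css × Vd = 8.47 × 94.7 = 802.1 mg

802 mg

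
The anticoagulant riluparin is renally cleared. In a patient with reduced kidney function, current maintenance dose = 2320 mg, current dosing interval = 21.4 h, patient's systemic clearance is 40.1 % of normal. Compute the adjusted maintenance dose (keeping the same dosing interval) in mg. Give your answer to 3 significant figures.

To keep the same average steady-state level, dosing rate must scale with clearance.
CL ratio = 40.1 / 100 = 0.4010
New dose (same interval) = 2320 × 0.4010 = 930.3 mg

930 mg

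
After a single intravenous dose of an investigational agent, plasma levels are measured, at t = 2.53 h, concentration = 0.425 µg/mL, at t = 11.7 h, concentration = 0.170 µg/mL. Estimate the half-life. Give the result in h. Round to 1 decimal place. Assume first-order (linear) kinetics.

6.9 h

k = ln(C₁/C₂) / (t₂ − t₁) = ln(0.425/0.170) / (11.7 − 2.53)
  = 0.9163 / 9.170 = 0.09992 h⁻¹
t½ = ln2 / k = 0.693147 / 0.09992 = 6.937 h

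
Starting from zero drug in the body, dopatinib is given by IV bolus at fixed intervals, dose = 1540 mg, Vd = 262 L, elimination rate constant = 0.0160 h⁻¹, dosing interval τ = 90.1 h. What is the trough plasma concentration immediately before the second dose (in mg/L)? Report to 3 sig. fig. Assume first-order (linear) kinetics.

C₀ per dose = Dose / Vd = 1540 / 262 = 5.878 mg/L
Fraction remaining after one interval: r = e^(−kτ) = e^(−0.01600 × 90.1) = 0.2365
Before dose 2, 1 dose has been given (aged 1τ).
C_trough = C₀ × r = 5.878 × 0.2365 = 1.390 mg/L

1.39 mg/L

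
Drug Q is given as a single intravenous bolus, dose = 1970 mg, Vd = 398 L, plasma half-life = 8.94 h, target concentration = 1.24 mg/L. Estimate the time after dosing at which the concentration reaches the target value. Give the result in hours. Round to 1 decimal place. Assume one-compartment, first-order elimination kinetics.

17.9 h

C₀ = Dose / Vd = 1970 / 398 = 4.950 mg/L
k = ln2 / t½ = 0.693147 / 8.94 = 0.07753 h⁻¹
t = ln(C₀ / C) / k = ln(4.950 / 1.24) / 0.07753
  = ln(3.992) / 0.07753 = 1.384 / 0.07753 = 17.85 h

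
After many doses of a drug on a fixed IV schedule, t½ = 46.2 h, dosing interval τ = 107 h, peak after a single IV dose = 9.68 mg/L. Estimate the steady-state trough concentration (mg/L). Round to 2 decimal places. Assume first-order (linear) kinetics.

k = ln2 / t½ = 0.693147 / 46.2 = 0.01500 h⁻¹
e^(−kτ) = e^(−0.01500 × 107) = 0.2009
Accumulation ratio R = 1 / (1 − e^(−kτ)) = 1 / (1 − 0.2009) = 1.251
Steady-state trough = C₀ × R × e^(−kτ) = 9.68 × 1.251 × 0.2009 = 2.433 mg/L

2.43 mg/L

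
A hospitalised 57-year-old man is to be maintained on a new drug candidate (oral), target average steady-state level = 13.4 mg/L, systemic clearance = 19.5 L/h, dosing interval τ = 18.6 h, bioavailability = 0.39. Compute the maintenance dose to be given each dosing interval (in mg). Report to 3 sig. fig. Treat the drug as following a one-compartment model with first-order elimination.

At steady state, F × (Dose/τ) = Css × CL.
Dose = Css × CL × τ / F = 13.4 × 19.50 × 18.6 / 0.39 = 12460 mg

12500 mg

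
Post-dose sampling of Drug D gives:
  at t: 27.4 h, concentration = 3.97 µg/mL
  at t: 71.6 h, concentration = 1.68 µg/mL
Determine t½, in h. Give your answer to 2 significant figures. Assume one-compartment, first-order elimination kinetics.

36 h

k = ln(C₁/C₂) / (t₂ − t₁) = ln(3.97/1.68) / (71.6 − 27.4)
  = 0.8600 / 44.20 = 0.01946 h⁻¹
t½ = ln2 / k = 0.693147 / 0.01946 = 35.62 h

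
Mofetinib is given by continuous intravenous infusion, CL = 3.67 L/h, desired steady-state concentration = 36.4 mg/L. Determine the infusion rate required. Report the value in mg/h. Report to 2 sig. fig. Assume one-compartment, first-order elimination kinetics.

At steady state, infusion rate R₀ = Css × CL = 36.4 × 3.670 = 133.6 mg/h

130 mg/h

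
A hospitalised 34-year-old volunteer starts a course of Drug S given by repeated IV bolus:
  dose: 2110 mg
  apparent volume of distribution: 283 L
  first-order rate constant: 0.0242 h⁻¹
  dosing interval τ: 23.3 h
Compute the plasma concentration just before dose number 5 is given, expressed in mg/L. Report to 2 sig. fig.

8.8 mg/L

C₀ per dose = Dose / Vd = 2110 / 283 = 7.456 mg/L
Fraction remaining after one interval: r = e^(−kτ) = e^(−0.02420 × 23.3) = 0.5690
Before dose 5, 4 doses have been given (aged 1τ, 2τ, 3τ, 4τ).
C_trough = C₀ × (r + r² + … + r^4) = C₀ × r(1−r^4)/(1−r)
        = 7.456 × 0.5690 × (1 − 0.1048) / (1 − 0.5690) = 8.812 mg/L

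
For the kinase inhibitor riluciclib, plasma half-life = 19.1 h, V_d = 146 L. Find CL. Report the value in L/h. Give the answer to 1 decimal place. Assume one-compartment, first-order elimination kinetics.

5.3 L/h

k = ln2 / t½ = 0.693147 / 19.1 = 0.03629 h⁻¹
CL = k × Vd = 0.03629 × 146 = 5.298 L/h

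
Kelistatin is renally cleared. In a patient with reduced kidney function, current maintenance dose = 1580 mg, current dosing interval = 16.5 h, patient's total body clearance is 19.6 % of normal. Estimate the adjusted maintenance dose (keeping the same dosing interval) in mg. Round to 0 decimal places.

310 mg

To keep the same average steady-state level, dosing rate must scale with clearance.
CL ratio = 19.6 / 100 = 0.1960
New dose (same interval) = 1580 × 0.1960 = 309.7 mg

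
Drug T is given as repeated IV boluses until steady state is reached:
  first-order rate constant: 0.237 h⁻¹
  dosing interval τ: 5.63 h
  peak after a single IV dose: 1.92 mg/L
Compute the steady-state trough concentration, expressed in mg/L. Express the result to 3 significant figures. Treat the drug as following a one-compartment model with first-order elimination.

0.686 mg/L

e^(−kτ) = e^(−0.2370 × 5.63) = 0.2633
Accumulation ratio R = 1 / (1 − e^(−kτ)) = 1 / (1 − 0.2633) = 1.357
Steady-state trough = C₀ × R × e^(−kτ) = 1.92 × 1.357 × 0.2633 = 0.6860 mg/L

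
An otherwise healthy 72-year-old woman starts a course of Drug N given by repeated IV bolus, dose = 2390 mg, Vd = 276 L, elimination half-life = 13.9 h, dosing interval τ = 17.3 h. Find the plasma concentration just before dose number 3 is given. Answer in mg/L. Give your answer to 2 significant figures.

C₀ per dose = Dose / Vd = 2390 / 276 = 8.659 mg/L
k = ln2 / t½ = 0.693147 / 13.9 = 0.04987 h⁻¹
Fraction remaining after one interval: r = e^(−kτ) = e^(−0.04987 × 17.3) = 0.4220
Before dose 3, 2 doses have been given (aged 1τ, 2τ).
C_trough = C₀ × (r + r²) = 8.659 × (0.4220 + 0.1781) = 5.196 mg/L

5.2 mg/L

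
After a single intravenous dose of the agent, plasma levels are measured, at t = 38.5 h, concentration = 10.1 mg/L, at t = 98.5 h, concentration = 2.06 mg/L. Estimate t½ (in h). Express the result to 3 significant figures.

k = ln(C₁/C₂) / (t₂ − t₁) = ln(10.1/2.06) / (98.5 − 38.5)
  = 1.590 / 60.00 = 0.02650 h⁻¹
t½ = ln2 / k = 0.693147 / 0.02650 = 26.16 h

26.2 h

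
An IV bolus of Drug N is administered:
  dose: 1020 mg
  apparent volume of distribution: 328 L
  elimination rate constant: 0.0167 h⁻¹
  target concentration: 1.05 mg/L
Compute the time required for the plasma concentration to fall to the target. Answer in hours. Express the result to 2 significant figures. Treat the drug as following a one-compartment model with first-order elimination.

65 h

C₀ = Dose / Vd = 1020 / 328 = 3.110 mg/L
t = ln(C₀ / C) / k = ln(3.110 / 1.05) / 0.01670
  = ln(2.962) / 0.01670 = 1.086 / 0.01670 = 65.03 h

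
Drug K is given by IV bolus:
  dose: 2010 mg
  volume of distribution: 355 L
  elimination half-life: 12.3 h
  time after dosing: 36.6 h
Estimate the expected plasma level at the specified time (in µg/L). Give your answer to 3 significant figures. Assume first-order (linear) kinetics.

720 µg/L

C₀ = Dose / Vd = 2010 / 355 = 5.662 mg/L
k = ln2 / t½ = 0.693147 / 12.3 = 0.05635 h⁻¹
C = C₀ · e^(−k·t) = 5.662 × e^(−0.05635 × 36.6)
  = 5.662 × 0.1271 = 0.7196 mg/L
Convert: 0.7196 mg/L × 1000 = 719.6 µg/L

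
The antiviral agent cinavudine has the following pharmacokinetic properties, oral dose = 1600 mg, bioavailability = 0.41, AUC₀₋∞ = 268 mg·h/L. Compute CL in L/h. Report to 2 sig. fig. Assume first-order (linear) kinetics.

CL = F·Dose / AUC = 0.41 × 1600 / 268 = 2.448 L/h

2.4 L/h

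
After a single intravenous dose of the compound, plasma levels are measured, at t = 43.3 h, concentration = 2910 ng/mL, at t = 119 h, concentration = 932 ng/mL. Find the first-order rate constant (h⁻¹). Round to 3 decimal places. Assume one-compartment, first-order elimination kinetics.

k = ln(C₁/C₂) / (t₂ − t₁) = ln(2910/932) / (119 − 43.3)
  = 1.139 / 75.70 = 0.01505 h⁻¹

0.015 h⁻¹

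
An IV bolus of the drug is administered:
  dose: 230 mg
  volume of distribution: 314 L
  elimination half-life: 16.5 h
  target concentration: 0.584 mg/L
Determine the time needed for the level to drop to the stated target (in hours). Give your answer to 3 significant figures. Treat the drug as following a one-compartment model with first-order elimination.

5.39 h

C₀ = Dose / Vd = 230.0 / 314 = 0.7325 mg/L
k = ln2 / t½ = 0.693147 / 16.5 = 0.04201 h⁻¹
t = ln(C₀ / C) / k = ln(0.7325 / 0.584) / 0.04201
  = ln(1.254) / 0.04201 = 0.2263 / 0.04201 = 5.387 h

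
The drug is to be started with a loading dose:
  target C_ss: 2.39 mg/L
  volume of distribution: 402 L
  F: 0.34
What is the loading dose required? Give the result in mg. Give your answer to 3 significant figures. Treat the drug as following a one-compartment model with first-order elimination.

2830 mg

LD = Css × Vd / F = 2.39 × 402 / 0.34 = 2826 mg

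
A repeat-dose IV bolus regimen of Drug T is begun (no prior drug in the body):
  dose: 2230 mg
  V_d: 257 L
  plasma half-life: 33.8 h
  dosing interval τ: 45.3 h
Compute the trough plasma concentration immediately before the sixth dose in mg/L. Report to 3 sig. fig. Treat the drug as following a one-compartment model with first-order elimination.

C₀ per dose = Dose / Vd = 2230 / 257 = 8.677 mg/L
k = ln2 / t½ = 0.693147 / 33.8 = 0.02051 h⁻¹
Fraction remaining after one interval: r = e^(−kτ) = e^(−0.02051 × 45.3) = 0.3949
Before dose 6, 5 doses have been given (aged 1τ, 2τ, 3τ, 4τ, 5τ).
C_trough = C₀ × (r + r² + … + r^5) = C₀ × r(1−r^5)/(1−r)
        = 8.677 × 0.3949 × (1 − 0.009604) / (1 − 0.3949) = 5.608 mg/L

5.61 mg/L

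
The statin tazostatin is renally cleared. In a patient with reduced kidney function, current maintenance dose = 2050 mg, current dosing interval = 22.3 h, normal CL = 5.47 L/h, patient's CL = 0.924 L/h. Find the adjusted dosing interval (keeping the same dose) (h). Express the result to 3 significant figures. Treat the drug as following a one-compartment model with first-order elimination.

To keep the same average steady-state level, dosing rate must scale with clearance.
CL ratio = 0.924 / 5.47 = 0.1689
New interval (same dose) = 22.3 / 0.1689 = 132.0 h

132 h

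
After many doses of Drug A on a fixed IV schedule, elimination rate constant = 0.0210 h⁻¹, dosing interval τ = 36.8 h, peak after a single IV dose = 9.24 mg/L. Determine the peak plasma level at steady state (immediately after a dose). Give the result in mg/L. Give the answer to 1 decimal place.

17.2 mg/L

e^(−kτ) = e^(−0.02100 × 36.8) = 0.4617
Accumulation ratio R = 1 / (1 − e^(−kτ)) = 1 / (1 − 0.4617) = 1.858
Steady-state peak = C₀ × R = 9.24 × 1.858 = 17.17 mg/L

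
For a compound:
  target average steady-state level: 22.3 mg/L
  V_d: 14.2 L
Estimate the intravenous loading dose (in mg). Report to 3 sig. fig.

LD = Css × Vd = 22.3 × 14.2 = 316.7 mg

317 mg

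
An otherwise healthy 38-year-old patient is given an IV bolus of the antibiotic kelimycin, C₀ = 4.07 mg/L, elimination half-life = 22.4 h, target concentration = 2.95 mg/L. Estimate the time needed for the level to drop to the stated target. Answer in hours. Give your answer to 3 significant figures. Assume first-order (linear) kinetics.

k = ln2 / t½ = 0.693147 / 22.4 = 0.03094 h⁻¹
t = ln(C₀ / C) / k = ln(4.070 / 2.95) / 0.03094
  = ln(1.380) / 0.03094 = 0.3221 / 0.03094 = 10.41 h

10.4 h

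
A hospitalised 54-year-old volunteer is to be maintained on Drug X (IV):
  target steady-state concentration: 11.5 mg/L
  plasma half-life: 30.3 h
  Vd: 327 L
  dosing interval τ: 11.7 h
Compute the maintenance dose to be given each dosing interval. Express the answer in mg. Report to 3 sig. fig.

k = ln2 / t½ = 0.693147 / 30.3 = 0.02288 h⁻¹
CL = k × Vd = 0.02288 × 327 = 7.482 L/h
At steady state, Dose/τ = Css × CL.
Dose = Css × CL × τ = 11.5 × 7.482 × 11.7 = 1007 mg

1010 mg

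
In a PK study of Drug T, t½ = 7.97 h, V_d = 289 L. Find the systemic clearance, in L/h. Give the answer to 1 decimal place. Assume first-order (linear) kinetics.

k = ln2 / t½ = 0.693147 / 7.97 = 0.08697 h⁻¹
CL = k × Vd = 0.08697 × 289 = 25.13 L/h

25.1 L/h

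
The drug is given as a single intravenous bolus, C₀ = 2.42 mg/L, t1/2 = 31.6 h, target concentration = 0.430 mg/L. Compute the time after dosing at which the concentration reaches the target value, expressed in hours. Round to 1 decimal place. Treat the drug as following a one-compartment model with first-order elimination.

k = ln2 / t½ = 0.693147 / 31.6 = 0.02194 h⁻¹
t = ln(C₀ / C) / k = ln(2.420 / 0.430) / 0.02194
  = ln(5.628) / 0.02194 = 1.728 / 0.02194 = 78.76 h

78.8 h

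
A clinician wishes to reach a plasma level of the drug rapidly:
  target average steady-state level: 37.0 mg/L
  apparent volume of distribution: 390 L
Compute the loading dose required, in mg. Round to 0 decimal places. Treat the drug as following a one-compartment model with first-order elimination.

14430 mg

LD = Css × Vd = 37.0 × 390 = 14430 mg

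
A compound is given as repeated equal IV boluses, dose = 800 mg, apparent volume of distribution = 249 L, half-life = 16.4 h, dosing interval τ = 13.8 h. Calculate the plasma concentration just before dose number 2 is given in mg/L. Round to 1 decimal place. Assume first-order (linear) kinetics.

C₀ per dose = Dose / Vd = 800 / 249 = 3.213 mg/L
k = ln2 / t½ = 0.693147 / 16.4 = 0.04227 h⁻¹
Fraction remaining after one interval: r = e^(−kτ) = e^(−0.04227 × 13.8) = 0.5580
Before dose 2, 1 dose has been given (aged 1τ).
C_trough = C₀ × r = 3.213 × 0.5580 = 1.793 mg/L

1.8 mg/L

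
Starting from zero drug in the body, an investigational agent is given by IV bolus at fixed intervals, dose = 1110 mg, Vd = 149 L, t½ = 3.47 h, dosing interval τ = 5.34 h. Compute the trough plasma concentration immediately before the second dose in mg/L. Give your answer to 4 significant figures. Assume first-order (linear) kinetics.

C₀ per dose = Dose / Vd = 1110 / 149 = 7.450 mg/L
k = ln2 / t½ = 0.693147 / 3.47 = 0.1998 h⁻¹
Fraction remaining after one interval: r = e^(−kτ) = e^(−0.1998 × 5.34) = 0.3441
Before dose 2, 1 dose has been given (aged 1τ).
C_trough = C₀ × r = 7.450 × 0.3441 = 2.564 mg/L

2.564 mg/L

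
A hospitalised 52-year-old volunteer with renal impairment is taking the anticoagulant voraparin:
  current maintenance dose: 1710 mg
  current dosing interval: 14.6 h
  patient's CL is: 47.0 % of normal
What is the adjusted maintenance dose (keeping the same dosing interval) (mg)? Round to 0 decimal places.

To keep the same average steady-state level, dosing rate must scale with clearance.
CL ratio = 47.0 / 100 = 0.4700
New dose (same interval) = 1710 × 0.4700 = 803.7 mg

804 mg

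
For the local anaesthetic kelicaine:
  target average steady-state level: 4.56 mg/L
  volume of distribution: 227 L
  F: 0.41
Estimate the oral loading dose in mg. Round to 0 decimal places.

2525 mg

LD = Css × Vd / F = 4.56 × 227 / 0.41 = 2525 mg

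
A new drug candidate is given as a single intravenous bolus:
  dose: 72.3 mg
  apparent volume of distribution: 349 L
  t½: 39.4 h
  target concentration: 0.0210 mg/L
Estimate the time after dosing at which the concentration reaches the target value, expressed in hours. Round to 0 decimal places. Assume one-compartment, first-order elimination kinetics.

130 h

C₀ = Dose / Vd = 72.30 / 349 = 0.2072 mg/L
k = ln2 / t½ = 0.693147 / 39.4 = 0.01759 h⁻¹
t = ln(C₀ / C) / k = ln(0.2072 / 0.0210) / 0.01759
  = ln(9.867) / 0.01759 = 2.289 / 0.01759 = 130.1 h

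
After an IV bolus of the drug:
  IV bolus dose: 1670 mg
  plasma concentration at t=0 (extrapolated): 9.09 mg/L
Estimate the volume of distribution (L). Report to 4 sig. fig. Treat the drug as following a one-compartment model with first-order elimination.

Vd = Dose / C₀ = 1670 / 9.09 = 183.7 L

183.7 L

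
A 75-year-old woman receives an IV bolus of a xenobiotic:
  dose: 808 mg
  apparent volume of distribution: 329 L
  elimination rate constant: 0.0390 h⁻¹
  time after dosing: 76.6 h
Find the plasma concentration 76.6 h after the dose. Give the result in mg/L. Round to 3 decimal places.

0.124 mg/L

C₀ = Dose / Vd = 808.0 / 329 = 2.456 mg/L
C = C₀ · e^(−k·t) = 2.456 × e^(−0.03900 × 76.6)
  = 2.456 × 0.05042 = 0.1238 mg/L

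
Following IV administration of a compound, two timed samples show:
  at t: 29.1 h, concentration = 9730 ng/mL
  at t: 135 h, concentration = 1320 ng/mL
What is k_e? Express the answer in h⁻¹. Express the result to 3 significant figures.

0.0189 h⁻¹

k = ln(C₁/C₂) / (t₂ − t₁) = ln(9730/1320) / (135 − 29.1)
  = 1.998 / 105.9 = 0.01887 h⁻¹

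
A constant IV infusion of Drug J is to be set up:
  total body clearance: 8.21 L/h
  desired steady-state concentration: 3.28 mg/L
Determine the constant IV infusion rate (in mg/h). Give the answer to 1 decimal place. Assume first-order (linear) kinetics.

At steady state, infusion rate R₀ = Css × CL = 3.28 × 8.210 = 26.93 mg/h

26.9 mg/h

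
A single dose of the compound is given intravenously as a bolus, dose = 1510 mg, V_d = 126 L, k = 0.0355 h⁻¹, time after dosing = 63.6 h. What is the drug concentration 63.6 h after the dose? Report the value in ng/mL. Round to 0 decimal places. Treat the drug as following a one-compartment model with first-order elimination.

C₀ = Dose / Vd = 1510 / 126 = 11.98 mg/L
C = C₀ · e^(−k·t) = 11.98 × e^(−0.03550 × 63.6)
  = 11.98 × 0.1046 = 1.253 mg/L
Convert: 1.253 mg/L × 1000 = 1253 ng/mL

1253 ng/mL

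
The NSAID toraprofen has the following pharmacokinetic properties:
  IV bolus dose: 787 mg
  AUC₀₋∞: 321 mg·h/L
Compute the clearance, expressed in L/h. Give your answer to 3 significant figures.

2.45 L/h

CL = Dose / AUC = 787 / 321 = 2.452 L/h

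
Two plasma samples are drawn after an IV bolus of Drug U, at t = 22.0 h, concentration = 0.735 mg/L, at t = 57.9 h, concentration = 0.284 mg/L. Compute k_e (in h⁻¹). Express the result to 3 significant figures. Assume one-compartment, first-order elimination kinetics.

0.0265 h⁻¹

k = ln(C₁/C₂) / (t₂ − t₁) = ln(0.735/0.284) / (57.9 − 22.0)
  = 0.9509 / 35.90 = 0.02649 h⁻¹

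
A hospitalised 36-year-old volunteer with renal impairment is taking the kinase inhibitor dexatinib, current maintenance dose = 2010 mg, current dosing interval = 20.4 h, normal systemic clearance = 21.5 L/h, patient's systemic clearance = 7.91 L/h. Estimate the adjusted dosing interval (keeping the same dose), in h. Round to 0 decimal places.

To keep the same average steady-state level, dosing rate must scale with clearance.
CL ratio = 7.91 / 21.5 = 0.3679
New interval (same dose) = 20.4 / 0.3679 = 55.45 h

55 h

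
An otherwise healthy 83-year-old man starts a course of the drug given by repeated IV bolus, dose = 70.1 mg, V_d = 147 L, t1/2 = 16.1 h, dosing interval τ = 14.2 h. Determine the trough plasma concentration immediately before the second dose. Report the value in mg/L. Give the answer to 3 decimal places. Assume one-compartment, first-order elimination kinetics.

C₀ per dose = Dose / Vd = 70.1 / 147 = 0.4769 mg/L
k = ln2 / t½ = 0.693147 / 16.1 = 0.04305 h⁻¹
Fraction remaining after one interval: r = e^(−kτ) = e^(−0.04305 × 14.2) = 0.5426
Before dose 2, 1 dose has been given (aged 1τ).
C_trough = C₀ × r = 0.4769 × 0.5426 = 0.2588 mg/L

0.259 mg/L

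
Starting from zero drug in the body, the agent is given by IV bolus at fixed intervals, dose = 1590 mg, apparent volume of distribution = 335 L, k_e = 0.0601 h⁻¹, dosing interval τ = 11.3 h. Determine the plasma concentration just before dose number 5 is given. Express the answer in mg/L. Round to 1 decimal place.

C₀ per dose = Dose / Vd = 1590 / 335 = 4.746 mg/L
Fraction remaining after one interval: r = e^(−kτ) = e^(−0.06010 × 11.3) = 0.5071
Before dose 5, 4 doses have been given (aged 1τ, 2τ, 3τ, 4τ).
C_trough = C₀ × (r + r² + … + r^4) = C₀ × r(1−r^4)/(1−r)
        = 4.746 × 0.5071 × (1 − 0.06613) / (1 − 0.5071) = 4.560 mg/L

4.6 mg/L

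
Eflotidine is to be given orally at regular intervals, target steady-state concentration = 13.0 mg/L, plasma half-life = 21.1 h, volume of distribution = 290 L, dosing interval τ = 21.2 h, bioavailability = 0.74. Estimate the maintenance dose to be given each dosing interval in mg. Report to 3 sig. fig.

k = ln2 / t½ = 0.693147 / 21.1 = 0.03285 h⁻¹
CL = k × Vd = 0.03285 × 290 = 9.527 L/h
At steady state, F × (Dose/τ) = Css × CL.
Dose = Css × CL × τ / F = 13.0 × 9.527 × 21.2 / 0.74 = 3548 mg

3550 mg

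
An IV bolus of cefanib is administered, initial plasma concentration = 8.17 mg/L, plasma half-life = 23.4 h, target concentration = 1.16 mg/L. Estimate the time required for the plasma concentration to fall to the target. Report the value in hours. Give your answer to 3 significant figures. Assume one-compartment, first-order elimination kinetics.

k = ln2 / t½ = 0.693147 / 23.4 = 0.02962 h⁻¹
t = ln(C₀ / C) / k = ln(8.170 / 1.16) / 0.02962
  = ln(7.043) / 0.02962 = 1.952 / 0.02962 = 65.90 h

65.9 h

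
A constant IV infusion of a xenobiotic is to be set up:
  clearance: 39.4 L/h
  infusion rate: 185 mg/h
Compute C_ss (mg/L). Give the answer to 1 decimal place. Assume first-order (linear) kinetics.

4.7 mg/L

At steady state Css = R₀ / CL = 185 / 39.40 = 4.695 mg/L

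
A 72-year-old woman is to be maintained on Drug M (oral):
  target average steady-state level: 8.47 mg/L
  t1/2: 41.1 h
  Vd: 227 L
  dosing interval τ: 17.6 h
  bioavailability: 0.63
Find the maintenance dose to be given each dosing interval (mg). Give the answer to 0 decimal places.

k = ln2 / t½ = 0.693147 / 41.1 = 0.01686 h⁻¹
CL = k × Vd = 0.01686 × 227 = 3.827 L/h
At steady state, F × (Dose/τ) = Css × CL.
Dose = Css × CL × τ / F = 8.47 × 3.827 × 17.6 / 0.63 = 905.6 mg

906 mg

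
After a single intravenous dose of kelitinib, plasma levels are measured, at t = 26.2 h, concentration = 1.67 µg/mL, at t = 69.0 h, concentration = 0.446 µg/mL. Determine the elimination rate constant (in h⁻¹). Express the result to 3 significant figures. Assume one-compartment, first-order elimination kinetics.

k = ln(C₁/C₂) / (t₂ − t₁) = ln(1.67/0.446) / (69.0 − 26.2)
  = 1.320 / 42.80 = 0.03084 h⁻¹

0.0308 h⁻¹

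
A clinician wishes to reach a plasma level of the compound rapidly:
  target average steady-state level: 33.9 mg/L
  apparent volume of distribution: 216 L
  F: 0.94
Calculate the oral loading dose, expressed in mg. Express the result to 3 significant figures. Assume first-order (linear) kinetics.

7790 mg

LD = Css × Vd / F = 33.9 × 216 / 0.94 = 7790 mg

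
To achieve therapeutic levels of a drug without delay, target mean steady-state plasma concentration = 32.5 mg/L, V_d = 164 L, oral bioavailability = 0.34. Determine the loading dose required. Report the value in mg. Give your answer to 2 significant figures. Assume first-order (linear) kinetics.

16000 mg

LD = Css × Vd / F = 32.5 × 164 / 0.34 = 15680 mg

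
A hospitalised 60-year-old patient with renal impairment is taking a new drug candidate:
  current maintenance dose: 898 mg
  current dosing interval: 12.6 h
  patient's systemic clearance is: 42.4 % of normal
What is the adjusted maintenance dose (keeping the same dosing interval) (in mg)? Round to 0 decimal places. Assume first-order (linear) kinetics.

To keep the same average steady-state level, dosing rate must scale with clearance.
CL ratio = 42.4 / 100 = 0.4240
New dose (same interval) = 898 × 0.4240 = 380.8 mg

381 mg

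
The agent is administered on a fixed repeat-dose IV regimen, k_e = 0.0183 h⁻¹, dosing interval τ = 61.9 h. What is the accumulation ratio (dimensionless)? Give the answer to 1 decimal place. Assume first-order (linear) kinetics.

e^(−kτ) = e^(−0.01830 × 61.9) = 0.3221
Accumulation ratio R = 1 / (1 − e^(−kτ)) = 1 / (1 − 0.3221) = 1.475

1.5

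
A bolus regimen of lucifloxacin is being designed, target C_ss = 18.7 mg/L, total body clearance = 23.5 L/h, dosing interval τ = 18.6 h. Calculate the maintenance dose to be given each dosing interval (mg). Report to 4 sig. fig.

At steady state, Dose/τ = Css × CL.
Dose = Css × CL × τ = 18.7 × 23.50 × 18.6 = 8174 mg

8174 mg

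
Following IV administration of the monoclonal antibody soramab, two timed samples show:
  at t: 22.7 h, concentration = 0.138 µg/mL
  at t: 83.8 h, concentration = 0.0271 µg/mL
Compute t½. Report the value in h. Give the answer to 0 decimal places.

k = ln(C₁/C₂) / (t₂ − t₁) = ln(0.138/0.0271) / (83.8 − 22.7)
  = 1.628 / 61.10 = 0.02664 h⁻¹
t½ = ln2 / k = 0.693147 / 0.02664 = 26.02 h

26 h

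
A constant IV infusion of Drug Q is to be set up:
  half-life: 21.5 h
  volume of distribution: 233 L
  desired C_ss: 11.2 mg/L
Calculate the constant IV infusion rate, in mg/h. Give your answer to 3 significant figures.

84.1 mg/h

k = ln2 / t½ = 0.693147 / 21.5 = 0.03224 h⁻¹
CL = k × Vd = 0.03224 × 233 = 7.512 L/h
At steady state, infusion rate R₀ = Css × CL = 11.2 × 7.512 = 84.13 mg/h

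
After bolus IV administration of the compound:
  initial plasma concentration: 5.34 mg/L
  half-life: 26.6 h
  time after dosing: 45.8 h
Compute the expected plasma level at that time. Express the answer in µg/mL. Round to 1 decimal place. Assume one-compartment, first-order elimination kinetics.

1.6 µg/mL

k = ln2 / t½ = 0.693147 / 26.6 = 0.02606 h⁻¹
C = C₀ · e^(−k·t) = 5.340 × e^(−0.02606 × 45.8)
  = 5.340 × 0.3031 = 1.619 mg/L
(1.619 mg/L = 1.619 µg/mL)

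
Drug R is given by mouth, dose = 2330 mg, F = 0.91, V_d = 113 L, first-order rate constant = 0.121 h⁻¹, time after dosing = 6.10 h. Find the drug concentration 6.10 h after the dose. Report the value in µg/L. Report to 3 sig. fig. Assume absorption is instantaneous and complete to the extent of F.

8970 µg/L

Amount reaching circulation = F × Dose = 0.91 × 2330 = 2120 mg
C₀ = F·Dose / Vd = 2120 / 113 = 18.76 mg/L
C = C₀ · e^(−k·t) = 18.76 × e^(−0.1210 × 6.10)
  = 18.76 × 0.4780 = 8.967 mg/L
Convert: 8.967 mg/L × 1000 = 8967 µg/L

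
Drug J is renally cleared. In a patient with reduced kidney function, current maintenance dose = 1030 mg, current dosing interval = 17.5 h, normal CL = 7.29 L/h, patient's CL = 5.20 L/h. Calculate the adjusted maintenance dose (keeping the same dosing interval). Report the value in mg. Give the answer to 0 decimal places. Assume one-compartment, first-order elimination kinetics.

To keep the same average steady-state level, dosing rate must scale with clearance.
CL ratio = 5.20 / 7.29 = 0.7133
New dose (same interval) = 1030 × 0.7133 = 734.7 mg

735 mg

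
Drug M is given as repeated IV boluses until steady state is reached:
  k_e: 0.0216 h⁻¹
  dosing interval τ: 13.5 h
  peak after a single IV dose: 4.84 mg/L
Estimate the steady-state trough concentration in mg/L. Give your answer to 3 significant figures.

e^(−kτ) = e^(−0.02160 × 13.5) = 0.7471
Accumulation ratio R = 1 / (1 − e^(−kτ)) = 1 / (1 − 0.7471) = 3.954
Steady-state trough = C₀ × R × e^(−kτ) = 4.84 × 3.954 × 0.7471 = 14.30 mg/L

14.3 mg/L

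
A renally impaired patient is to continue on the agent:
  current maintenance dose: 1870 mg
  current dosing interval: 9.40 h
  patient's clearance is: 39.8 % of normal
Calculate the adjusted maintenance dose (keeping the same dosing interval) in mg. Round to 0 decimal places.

To keep the same average steady-state level, dosing rate must scale with clearance.
CL ratio = 39.8 / 100 = 0.3980
New dose (same interval) = 1870 × 0.3980 = 744.3 mg

744 mg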